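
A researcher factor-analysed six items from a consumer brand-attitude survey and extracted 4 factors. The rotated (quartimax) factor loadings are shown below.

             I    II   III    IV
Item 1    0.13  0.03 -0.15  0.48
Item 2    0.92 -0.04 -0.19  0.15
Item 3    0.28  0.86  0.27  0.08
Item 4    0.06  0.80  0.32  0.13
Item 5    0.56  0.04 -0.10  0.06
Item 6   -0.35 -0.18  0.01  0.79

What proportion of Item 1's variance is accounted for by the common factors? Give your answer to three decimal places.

h² = 0.13² + 0.03² + (-0.15)² + 0.48² = 0.0169 + 0.0009 + 0.0225 + 0.2304 = 0.2707

0.271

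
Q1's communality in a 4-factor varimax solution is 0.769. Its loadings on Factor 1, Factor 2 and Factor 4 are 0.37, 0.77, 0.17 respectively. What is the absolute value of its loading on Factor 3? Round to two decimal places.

Under orthogonal rotation h² = Σλ², so λ_Factor 3² = h² − (0.7587) = 0.769 − 0.7587 = 0.0103.
|λ| = √0.0103 = 0.1015.

0.10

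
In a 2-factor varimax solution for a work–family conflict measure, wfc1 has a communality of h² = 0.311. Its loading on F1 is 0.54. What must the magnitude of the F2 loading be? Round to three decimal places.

0.139

Under orthogonal rotation h² = Σλ², so λ_F2² = h² − (0.2916) = 0.311 − 0.2916 = 0.0194.
|λ| = √0.0194 = 0.1393.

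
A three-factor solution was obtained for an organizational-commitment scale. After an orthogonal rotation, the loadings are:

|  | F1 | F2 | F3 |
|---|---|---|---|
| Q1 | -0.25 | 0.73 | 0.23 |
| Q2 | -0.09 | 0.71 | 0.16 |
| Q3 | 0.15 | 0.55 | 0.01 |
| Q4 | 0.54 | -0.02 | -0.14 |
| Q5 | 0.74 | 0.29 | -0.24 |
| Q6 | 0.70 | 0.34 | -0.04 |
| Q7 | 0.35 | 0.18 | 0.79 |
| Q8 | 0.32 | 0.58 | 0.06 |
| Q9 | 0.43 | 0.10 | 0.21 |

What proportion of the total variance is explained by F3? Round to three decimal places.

SS loadings for F3 = 0.23² + 0.16² + 0.01² + (-0.14)² + (-0.24)² + (-0.04)² + 0.79² + 0.06² + 0.21² = 0.8292
Proportion of variance = 0.8292 / 9 = 0.0921.

0.092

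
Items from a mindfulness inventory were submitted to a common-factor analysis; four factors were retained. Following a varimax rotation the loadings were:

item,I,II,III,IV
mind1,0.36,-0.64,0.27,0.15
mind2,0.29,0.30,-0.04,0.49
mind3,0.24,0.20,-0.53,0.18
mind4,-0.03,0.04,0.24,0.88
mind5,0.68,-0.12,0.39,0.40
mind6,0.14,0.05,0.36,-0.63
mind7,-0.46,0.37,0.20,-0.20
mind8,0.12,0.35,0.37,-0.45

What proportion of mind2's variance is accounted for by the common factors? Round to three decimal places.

h² = 0.29² + 0.30² + (-0.04)² + 0.49² = 0.0841 + 0.0900 + 0.0016 + 0.2401 = 0.4158

0.416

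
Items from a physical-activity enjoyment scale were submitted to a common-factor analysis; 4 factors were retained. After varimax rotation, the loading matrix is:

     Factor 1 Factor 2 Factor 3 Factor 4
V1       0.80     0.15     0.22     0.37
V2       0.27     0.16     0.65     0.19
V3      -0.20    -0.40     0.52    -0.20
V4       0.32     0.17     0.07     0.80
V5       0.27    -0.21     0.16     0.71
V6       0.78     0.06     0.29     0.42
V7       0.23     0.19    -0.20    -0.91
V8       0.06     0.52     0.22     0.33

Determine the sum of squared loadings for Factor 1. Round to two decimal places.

SS loadings for Factor 1 = 0.80² + 0.27² + (-0.20)² + 0.32² + 0.27² + 0.78² + 0.23² + 0.06² = 0.6400 + 0.0729 + 0.0400 + 0.1024 + 0.0729 + 0.6084 + 0.0529 + 0.0036 = 1.5931

1.59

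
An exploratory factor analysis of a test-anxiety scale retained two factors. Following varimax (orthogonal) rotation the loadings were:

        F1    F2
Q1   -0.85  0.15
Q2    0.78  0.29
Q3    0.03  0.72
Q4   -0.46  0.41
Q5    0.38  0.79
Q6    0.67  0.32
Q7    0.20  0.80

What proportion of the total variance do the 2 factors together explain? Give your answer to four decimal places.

Communalities: 0.7450, 0.6925, 0.5193, 0.3797, 0.7685, 0.5513, 0.6800; Σh² = 4.3363.
Total variance with 7 standardized items is 7, so the solution explains 4.3363/7 = 0.6195.

0.6195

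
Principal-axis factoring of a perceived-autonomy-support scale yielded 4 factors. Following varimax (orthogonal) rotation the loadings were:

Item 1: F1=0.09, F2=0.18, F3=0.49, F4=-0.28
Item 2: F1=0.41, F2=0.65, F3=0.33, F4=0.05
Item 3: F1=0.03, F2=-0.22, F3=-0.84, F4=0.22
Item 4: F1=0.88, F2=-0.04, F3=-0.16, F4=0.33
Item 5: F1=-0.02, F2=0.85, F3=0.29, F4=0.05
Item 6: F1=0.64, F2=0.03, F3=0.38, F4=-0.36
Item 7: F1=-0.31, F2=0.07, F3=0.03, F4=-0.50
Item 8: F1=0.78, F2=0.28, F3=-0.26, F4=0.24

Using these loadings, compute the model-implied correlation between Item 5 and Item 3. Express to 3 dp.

r̂ = Σ λ_i·λ_j across factors = (-0.02)(0.03) + (0.85)(-0.22) + (0.29)(-0.84) + (0.05)(0.22)
  = -0.0006 -0.1870 -0.2436 +0.0110 = -0.4202

-0.420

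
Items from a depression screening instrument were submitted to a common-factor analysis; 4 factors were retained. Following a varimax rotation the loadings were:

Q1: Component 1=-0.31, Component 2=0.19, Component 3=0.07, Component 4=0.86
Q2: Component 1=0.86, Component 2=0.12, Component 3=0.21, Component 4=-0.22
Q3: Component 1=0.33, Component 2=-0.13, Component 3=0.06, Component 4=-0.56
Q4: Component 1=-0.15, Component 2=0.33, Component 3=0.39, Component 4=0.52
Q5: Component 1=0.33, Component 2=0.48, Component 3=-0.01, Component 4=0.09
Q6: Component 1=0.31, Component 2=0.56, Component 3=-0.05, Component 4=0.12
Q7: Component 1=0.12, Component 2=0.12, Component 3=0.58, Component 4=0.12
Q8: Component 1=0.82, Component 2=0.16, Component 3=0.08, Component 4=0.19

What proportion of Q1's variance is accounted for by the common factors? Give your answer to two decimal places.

0.88

h² = (-0.31)² + 0.19² + 0.07² + 0.86² = 0.0961 + 0.0361 + 0.0049 + 0.7396 = 0.8767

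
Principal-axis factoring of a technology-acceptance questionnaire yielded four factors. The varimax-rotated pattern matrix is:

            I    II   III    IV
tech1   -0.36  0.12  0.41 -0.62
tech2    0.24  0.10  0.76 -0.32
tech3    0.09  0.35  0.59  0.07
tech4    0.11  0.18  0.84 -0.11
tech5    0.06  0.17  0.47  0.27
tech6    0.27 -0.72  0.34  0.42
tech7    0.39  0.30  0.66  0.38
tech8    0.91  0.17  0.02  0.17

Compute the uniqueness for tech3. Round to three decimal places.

0.516

h² = 0.09² + 0.35² + 0.59² + 0.07² = 0.0081 + 0.1225 + 0.3481 + 0.0049 = 0.4836
Uniqueness u² = 1 − h² = 1 − 0.4836 = 0.5164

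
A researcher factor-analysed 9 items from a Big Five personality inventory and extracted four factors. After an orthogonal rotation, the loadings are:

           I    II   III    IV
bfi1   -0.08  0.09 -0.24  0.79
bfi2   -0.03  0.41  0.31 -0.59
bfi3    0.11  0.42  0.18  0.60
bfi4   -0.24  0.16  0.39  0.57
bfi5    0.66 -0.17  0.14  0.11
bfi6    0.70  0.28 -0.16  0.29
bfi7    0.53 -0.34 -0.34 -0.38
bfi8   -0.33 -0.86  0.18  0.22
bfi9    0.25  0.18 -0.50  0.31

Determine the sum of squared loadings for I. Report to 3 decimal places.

SS loadings for I = (-0.08)² + (-0.03)² + 0.11² + (-0.24)² + 0.66² + 0.70² + 0.53² + (-0.33)² + 0.25² = 0.0064 + 0.0009 + 0.0121 + 0.0576 + 0.4356 + 0.4900 + 0.2809 + 0.1089 + 0.0625 = 1.4549

1.455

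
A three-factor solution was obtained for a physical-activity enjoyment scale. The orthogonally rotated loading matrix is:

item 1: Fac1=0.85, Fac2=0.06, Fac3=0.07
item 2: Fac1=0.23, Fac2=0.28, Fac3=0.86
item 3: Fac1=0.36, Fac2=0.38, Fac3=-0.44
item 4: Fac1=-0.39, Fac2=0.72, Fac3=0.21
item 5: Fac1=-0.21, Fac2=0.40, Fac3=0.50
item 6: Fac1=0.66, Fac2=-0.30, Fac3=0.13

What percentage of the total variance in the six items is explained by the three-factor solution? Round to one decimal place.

SS loadings by factor: 1.5368, 0.9948, 1.2491; total = 3.7807.
Total variance with 6 standardized items is 6, so the solution explains 3.7807/6 = 0.6301 = 63.01%.

63.0%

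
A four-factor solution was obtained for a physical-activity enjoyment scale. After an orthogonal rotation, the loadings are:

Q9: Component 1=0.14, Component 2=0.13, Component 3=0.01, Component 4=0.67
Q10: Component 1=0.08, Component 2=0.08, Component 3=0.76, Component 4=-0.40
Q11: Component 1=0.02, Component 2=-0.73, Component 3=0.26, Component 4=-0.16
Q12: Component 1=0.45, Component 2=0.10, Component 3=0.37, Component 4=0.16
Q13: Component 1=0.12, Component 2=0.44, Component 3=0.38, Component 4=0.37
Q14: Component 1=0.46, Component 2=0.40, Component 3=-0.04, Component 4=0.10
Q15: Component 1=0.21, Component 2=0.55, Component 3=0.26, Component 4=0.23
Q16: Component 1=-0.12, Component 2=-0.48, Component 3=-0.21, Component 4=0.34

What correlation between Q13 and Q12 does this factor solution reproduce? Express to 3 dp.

0.298

r̂ = Σ λ_i·λ_j across factors = (0.12)(0.45) + (0.44)(0.10) + (0.38)(0.37) + (0.37)(0.16)
  = +0.0540 +0.0440 +0.1406 +0.0592 = 0.2978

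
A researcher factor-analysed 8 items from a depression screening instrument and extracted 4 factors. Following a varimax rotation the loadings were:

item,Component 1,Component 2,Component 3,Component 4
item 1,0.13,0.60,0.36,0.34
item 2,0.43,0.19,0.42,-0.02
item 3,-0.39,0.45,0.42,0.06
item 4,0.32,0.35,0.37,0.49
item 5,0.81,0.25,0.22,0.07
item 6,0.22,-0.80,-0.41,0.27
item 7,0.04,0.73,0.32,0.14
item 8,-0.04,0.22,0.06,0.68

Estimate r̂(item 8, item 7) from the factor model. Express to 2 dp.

r̂ = Σ λ_i·λ_j across factors = (-0.04)(0.04) + (0.22)(0.73) + (0.06)(0.32) + (0.68)(0.14)
  = -0.0016 +0.1606 +0.0192 +0.0952 = 0.2734

0.27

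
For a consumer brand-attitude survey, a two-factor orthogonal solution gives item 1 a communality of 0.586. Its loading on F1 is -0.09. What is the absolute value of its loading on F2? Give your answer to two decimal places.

Under orthogonal rotation h² = Σλ², so λ_F2² = h² − (0.0081) = 0.586 − 0.0081 = 0.5779.
|λ| = √0.5779 = 0.7602.

0.76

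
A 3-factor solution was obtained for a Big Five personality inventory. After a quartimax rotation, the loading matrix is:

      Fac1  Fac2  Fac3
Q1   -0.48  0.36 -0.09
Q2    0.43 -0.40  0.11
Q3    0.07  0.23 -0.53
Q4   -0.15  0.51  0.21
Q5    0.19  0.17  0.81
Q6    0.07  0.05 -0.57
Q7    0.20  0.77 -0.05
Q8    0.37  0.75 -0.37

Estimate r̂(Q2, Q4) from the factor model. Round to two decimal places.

r̂ = Σ λ_i·λ_j across factors = (0.43)(-0.15) + (-0.40)(0.51) + (0.11)(0.21)
  = -0.0645 -0.2040 +0.0231 = -0.2454

-0.25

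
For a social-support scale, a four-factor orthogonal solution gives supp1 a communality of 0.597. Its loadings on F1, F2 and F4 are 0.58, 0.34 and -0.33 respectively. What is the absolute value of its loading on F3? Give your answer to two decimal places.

Under orthogonal rotation h² = Σλ², so λ_F3² = h² − (0.5609) = 0.597 − 0.5609 = 0.0361.
|λ| = √0.0361 = 0.1900.

0.19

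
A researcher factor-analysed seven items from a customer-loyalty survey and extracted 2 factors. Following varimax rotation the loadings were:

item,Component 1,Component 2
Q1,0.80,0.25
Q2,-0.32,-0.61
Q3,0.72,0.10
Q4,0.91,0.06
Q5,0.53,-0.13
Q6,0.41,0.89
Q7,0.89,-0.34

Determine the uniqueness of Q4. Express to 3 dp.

h² = 0.91² + 0.06² = 0.8281 + 0.0036 = 0.8317
Uniqueness u² = 1 − h² = 1 − 0.8317 = 0.1683

0.168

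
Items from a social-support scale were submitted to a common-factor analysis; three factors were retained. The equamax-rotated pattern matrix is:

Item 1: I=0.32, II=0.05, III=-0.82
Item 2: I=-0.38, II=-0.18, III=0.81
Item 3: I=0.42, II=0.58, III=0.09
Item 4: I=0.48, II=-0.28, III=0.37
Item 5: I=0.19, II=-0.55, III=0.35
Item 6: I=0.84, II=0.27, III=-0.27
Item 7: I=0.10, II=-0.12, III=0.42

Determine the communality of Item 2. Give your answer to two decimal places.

h² = (-0.38)² + (-0.18)² + 0.81² = 0.1444 + 0.0324 + 0.6561 = 0.8329

0.83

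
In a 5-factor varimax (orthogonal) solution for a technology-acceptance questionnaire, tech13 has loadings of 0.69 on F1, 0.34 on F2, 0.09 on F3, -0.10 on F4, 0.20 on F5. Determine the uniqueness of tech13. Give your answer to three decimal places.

h² = 0.69² + 0.34² + 0.09² + (-0.10)² + 0.20² = 0.4761 + 0.1156 + 0.0081 + 0.0100 + 0.0400 = 0.6498
Uniqueness u² = 1 − h² = 1 − 0.6498 = 0.3502

0.350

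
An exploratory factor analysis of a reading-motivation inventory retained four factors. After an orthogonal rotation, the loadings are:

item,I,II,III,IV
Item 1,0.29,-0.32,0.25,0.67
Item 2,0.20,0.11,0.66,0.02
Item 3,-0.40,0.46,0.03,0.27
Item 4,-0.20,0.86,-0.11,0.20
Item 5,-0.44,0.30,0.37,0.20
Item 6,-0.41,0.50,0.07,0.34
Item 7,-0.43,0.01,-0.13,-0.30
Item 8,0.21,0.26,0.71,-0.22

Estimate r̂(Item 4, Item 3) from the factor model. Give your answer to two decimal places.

0.53

r̂ = Σ λ_i·λ_j across factors = (-0.20)(-0.40) + (0.86)(0.46) + (-0.11)(0.03) + (0.20)(0.27)
  = +0.0800 +0.3956 -0.0033 +0.0540 = 0.5263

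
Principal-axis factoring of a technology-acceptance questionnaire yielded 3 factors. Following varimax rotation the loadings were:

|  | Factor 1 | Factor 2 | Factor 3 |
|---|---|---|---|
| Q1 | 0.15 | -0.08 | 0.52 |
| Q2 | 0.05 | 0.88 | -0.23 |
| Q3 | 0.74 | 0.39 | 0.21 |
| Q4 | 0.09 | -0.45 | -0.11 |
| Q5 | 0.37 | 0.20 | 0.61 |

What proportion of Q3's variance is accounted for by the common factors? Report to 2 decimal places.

0.74

h² = 0.74² + 0.39² + 0.21² = 0.5476 + 0.1521 + 0.0441 = 0.7438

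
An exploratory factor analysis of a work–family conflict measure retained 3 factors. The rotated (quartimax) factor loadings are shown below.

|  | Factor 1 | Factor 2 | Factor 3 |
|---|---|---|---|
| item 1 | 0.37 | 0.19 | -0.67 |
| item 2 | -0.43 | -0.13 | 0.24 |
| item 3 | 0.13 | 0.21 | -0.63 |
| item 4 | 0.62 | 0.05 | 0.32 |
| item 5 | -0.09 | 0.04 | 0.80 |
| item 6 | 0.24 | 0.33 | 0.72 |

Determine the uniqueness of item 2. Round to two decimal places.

0.74

h² = (-0.43)² + (-0.13)² + 0.24² = 0.1849 + 0.0169 + 0.0576 = 0.2594
Uniqueness u² = 1 − h² = 1 − 0.2594 = 0.7406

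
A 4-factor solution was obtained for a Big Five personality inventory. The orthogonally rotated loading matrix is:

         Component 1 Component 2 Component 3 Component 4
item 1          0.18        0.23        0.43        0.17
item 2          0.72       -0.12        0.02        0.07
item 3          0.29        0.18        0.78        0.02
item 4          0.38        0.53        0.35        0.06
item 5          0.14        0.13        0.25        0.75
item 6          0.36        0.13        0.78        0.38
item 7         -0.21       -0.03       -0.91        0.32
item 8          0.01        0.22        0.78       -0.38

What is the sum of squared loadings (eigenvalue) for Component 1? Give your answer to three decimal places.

SS loadings for Component 1 = 0.18² + 0.72² + 0.29² + 0.38² + 0.14² + 0.36² + (-0.21)² + 0.01² = 0.0324 + 0.5184 + 0.0841 + 0.1444 + 0.0196 + 0.1296 + 0.0441 + 0.0001 = 0.9727

0.973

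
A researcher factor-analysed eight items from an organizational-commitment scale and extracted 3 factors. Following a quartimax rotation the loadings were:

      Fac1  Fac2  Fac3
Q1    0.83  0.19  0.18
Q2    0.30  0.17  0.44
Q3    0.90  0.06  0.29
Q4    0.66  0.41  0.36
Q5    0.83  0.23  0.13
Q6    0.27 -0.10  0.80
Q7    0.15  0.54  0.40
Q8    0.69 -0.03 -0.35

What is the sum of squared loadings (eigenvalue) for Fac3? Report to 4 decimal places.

1.3791

SS loadings for Fac3 = 0.18² + 0.44² + 0.29² + 0.36² + 0.13² + 0.80² + 0.40² + (-0.35)² = 0.0324 + 0.1936 + 0.0841 + 0.1296 + 0.0169 + 0.6400 + 0.1600 + 0.1225 = 1.3791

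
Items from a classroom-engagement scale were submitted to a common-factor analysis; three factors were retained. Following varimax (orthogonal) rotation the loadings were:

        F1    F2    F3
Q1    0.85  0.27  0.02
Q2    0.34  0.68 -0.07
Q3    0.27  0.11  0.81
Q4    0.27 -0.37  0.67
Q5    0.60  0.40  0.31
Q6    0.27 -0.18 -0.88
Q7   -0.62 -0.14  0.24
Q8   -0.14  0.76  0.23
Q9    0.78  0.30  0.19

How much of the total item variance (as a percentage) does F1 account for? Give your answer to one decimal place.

SS loadings for F1 = 0.85² + 0.34² + 0.27² + 0.27² + 0.60² + 0.27² + (-0.62)² + (-0.14)² + 0.78² = 2.4292
With 9 standardized items, total variance = 9. Proportion = 2.4292/9 = 0.2699 → 26.99%.

27.0%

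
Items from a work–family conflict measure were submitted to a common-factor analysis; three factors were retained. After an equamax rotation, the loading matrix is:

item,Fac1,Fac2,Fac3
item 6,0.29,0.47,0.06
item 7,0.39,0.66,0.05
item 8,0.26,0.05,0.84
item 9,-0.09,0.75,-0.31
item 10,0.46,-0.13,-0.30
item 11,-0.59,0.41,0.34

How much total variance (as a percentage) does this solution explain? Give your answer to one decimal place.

54.9%

Communalities: 0.3086, 0.5902, 0.7757, 0.6667, 0.3185, 0.6318; Σh² = 3.2915.
Total variance with 6 standardized items is 6, so the solution explains 3.2915/6 = 0.5486 = 54.86%.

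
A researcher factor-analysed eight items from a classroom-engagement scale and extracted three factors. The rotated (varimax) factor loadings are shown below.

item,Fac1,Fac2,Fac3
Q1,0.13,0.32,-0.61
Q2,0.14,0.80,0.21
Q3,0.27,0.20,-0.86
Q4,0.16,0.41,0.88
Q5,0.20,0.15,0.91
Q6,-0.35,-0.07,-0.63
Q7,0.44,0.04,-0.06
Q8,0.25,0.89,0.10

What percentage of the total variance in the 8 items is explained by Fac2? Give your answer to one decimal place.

SS loadings for Fac2 = 0.32² + 0.80² + 0.20² + 0.41² + 0.15² + (-0.07)² + 0.04² + 0.89² = 1.7716
With 8 standardized items, total variance = 8. Proportion = 1.7716/8 = 0.2215 → 22.14%.

22.1%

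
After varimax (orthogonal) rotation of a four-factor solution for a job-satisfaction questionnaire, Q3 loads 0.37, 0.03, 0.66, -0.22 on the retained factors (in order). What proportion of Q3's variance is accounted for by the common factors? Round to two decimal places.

0.62

h² = 0.37² + 0.03² + 0.66² + (-0.22)² = 0.1369 + 0.0009 + 0.4356 + 0.0484 = 0.6218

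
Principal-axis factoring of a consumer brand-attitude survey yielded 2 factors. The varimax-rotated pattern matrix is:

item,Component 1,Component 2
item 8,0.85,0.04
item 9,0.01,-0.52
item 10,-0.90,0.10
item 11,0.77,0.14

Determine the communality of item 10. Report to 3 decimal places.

0.820

h² = (-0.90)² + 0.10² = 0.8100 + 0.0100 = 0.8200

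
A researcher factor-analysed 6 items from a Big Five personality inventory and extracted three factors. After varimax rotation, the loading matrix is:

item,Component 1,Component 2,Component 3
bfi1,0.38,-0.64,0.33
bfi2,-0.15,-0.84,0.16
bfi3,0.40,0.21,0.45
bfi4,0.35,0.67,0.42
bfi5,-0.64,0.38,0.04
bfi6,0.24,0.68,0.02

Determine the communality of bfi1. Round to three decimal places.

h² = 0.38² + (-0.64)² + 0.33² = 0.1444 + 0.4096 + 0.1089 = 0.6629

0.663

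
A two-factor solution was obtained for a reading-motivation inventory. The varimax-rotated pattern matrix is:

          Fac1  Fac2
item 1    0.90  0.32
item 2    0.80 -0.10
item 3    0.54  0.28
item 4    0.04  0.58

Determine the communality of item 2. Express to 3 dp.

h² = 0.80² + (-0.10)² = 0.6400 + 0.0100 = 0.6500

0.650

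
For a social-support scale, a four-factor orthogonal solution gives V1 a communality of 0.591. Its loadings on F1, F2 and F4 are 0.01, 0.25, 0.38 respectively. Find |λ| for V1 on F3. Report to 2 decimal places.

0.62

Under orthogonal rotation h² = Σλ², so λ_F3² = h² − (0.2070) = 0.591 − 0.2070 = 0.3840.
|λ| = √0.3840 = 0.6197.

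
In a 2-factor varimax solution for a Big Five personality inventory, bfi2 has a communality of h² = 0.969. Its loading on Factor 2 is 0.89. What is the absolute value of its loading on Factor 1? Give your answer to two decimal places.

Under orthogonal rotation h² = Σλ², so λ_Factor 1² = h² − (0.7921) = 0.969 − 0.7921 = 0.1769.
|λ| = √0.1769 = 0.4206.

0.42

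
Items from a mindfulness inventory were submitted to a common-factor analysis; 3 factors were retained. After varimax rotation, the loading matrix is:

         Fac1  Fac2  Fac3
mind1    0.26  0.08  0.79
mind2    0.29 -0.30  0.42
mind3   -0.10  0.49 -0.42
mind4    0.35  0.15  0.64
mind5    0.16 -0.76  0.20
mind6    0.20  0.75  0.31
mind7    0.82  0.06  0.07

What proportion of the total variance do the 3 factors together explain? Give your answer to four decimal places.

0.5789

Communalities: 0.6981, 0.3505, 0.4265, 0.5546, 0.6432, 0.6986, 0.6809; Σh² = 4.0524.
Total variance with 7 standardized items is 7, so the solution explains 4.0524/7 = 0.5789.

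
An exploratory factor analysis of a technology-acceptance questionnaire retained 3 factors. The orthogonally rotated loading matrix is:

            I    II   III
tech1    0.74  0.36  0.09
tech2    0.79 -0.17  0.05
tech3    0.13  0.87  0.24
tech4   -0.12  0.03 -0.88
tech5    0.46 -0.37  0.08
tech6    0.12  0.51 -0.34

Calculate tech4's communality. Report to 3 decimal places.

h² = (-0.12)² + 0.03² + (-0.88)² = 0.0144 + 0.0009 + 0.7744 = 0.7897

0.790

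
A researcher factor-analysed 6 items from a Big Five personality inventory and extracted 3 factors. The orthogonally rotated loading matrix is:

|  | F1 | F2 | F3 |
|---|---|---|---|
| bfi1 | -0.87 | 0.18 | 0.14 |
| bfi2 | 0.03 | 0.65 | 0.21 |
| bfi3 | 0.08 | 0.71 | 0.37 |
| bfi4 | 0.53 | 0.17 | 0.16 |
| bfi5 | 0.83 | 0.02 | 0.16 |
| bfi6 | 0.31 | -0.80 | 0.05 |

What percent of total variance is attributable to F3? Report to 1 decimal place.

SS loadings for F3 = 0.14² + 0.21² + 0.37² + 0.16² + 0.16² + 0.05² = 0.2543
With 6 standardized items, total variance = 6. Proportion = 0.2543/6 = 0.0424 → 4.24%.

4.2%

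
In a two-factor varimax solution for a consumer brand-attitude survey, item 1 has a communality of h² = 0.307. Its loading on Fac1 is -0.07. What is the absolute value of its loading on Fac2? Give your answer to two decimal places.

Under orthogonal rotation h² = Σλ², so λ_Fac2² = h² − (0.0049) = 0.307 − 0.0049 = 0.3021.
|λ| = √0.3021 = 0.5496.

0.55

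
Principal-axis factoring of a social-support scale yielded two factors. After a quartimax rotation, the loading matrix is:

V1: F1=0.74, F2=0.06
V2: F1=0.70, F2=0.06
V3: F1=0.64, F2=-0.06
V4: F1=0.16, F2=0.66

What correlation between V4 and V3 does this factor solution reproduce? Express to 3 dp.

0.063

r̂ = Σ λ_i·λ_j across factors = (0.16)(0.64) + (0.66)(-0.06)
  = +0.1024 -0.0396 = 0.0628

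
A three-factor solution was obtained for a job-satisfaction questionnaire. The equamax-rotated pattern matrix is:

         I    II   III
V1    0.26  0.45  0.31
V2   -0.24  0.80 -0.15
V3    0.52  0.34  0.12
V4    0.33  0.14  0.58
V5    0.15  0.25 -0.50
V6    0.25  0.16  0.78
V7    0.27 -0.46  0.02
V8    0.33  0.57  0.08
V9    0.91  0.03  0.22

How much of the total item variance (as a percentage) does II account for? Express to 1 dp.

SS loadings for II = 0.45² + 0.80² + 0.34² + 0.14² + 0.25² + 0.16² + (-0.46)² + 0.57² + 0.03² = 1.6032
With 9 standardized items, total variance = 9. Proportion = 1.6032/9 = 0.1781 → 17.81%.

17.8%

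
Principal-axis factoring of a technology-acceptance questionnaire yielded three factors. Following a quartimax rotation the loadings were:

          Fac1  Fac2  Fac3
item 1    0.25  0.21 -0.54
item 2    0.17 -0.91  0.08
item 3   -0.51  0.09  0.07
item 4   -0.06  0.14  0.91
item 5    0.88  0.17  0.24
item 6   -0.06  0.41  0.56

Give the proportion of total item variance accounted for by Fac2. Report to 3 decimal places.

SS loadings for Fac2 = 0.21² + (-0.91)² + 0.09² + 0.14² + 0.17² + 0.41² = 1.0969
Proportion of variance = 1.0969 / 6 = 0.1828.

0.183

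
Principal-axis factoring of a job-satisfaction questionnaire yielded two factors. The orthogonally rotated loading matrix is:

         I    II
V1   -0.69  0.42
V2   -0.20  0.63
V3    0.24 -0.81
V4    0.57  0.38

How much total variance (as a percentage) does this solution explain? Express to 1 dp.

56.8%

SS loadings by factor: 0.8986, 1.3738; total = 2.2724.
Total variance with 4 standardized items is 4, so the solution explains 2.2724/4 = 0.5681 = 56.81%.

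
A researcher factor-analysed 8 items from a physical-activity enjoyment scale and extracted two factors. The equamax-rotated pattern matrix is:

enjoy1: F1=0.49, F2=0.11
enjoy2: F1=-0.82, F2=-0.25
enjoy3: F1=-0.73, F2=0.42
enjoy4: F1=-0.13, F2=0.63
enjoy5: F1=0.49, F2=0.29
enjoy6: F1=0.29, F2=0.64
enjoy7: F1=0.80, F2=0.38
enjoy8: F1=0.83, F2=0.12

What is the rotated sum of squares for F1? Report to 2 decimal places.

SS loadings for F1 = 0.49² + (-0.82)² + (-0.73)² + (-0.13)² + 0.49² + 0.29² + 0.80² + 0.83² = 0.2401 + 0.6724 + 0.5329 + 0.0169 + 0.2401 + 0.0841 + 0.6400 + 0.6889 = 3.1154

3.12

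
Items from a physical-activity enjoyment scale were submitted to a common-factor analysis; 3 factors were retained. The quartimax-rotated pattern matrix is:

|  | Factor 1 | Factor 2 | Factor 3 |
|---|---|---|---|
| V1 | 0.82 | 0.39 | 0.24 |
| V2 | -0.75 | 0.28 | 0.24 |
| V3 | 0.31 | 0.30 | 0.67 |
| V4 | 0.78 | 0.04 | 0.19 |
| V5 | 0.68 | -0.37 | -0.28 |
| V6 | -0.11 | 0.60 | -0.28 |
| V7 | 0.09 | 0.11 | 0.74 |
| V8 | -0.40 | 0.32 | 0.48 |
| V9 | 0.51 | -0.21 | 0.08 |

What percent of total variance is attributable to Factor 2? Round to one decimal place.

SS loadings for Factor 2 = 0.39² + 0.28² + 0.30² + 0.04² + (-0.37)² + 0.60² + 0.11² + 0.32² + (-0.21)² = 0.9776
With 9 standardized items, total variance = 9. Proportion = 0.9776/9 = 0.1086 → 10.86%.

10.9%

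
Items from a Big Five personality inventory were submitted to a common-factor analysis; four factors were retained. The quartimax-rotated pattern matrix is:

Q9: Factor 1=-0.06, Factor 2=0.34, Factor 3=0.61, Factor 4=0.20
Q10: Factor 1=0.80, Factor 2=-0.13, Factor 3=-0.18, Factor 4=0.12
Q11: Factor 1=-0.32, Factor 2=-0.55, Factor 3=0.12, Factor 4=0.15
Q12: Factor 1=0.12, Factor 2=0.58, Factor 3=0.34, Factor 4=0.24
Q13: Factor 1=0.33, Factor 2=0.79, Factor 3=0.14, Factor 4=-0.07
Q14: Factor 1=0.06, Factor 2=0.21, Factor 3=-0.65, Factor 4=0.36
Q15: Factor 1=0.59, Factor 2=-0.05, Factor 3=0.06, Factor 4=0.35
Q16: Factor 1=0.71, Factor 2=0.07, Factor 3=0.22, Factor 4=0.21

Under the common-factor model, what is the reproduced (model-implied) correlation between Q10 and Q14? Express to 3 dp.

r̂ = Σ λ_i·λ_j across factors = (0.80)(0.06) + (-0.13)(0.21) + (-0.18)(-0.65) + (0.12)(0.36)
  = +0.0480 -0.0273 +0.1170 +0.0432 = 0.1809

0.181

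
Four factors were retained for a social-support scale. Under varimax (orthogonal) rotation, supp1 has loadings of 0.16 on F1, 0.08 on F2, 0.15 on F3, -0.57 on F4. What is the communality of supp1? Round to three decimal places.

0.379

h² = 0.16² + 0.08² + 0.15² + (-0.57)² = 0.0256 + 0.0064 + 0.0225 + 0.3249 = 0.3794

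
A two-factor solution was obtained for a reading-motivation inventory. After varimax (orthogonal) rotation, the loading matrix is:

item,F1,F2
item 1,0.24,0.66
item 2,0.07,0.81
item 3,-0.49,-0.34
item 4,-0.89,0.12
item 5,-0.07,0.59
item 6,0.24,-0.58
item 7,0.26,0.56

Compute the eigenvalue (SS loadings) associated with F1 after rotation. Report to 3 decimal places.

SS loadings for F1 = 0.24² + 0.07² + (-0.49)² + (-0.89)² + (-0.07)² + 0.24² + 0.26² = 0.0576 + 0.0049 + 0.2401 + 0.7921 + 0.0049 + 0.0576 + 0.0676 = 1.2248

1.225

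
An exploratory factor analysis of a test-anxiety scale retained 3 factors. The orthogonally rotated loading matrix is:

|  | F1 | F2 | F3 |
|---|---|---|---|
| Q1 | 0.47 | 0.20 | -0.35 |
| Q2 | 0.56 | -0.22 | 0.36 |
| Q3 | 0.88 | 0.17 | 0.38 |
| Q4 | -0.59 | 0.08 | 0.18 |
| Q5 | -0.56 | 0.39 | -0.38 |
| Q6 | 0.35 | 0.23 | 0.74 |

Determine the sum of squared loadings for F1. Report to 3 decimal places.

SS loadings for F1 = 0.47² + 0.56² + 0.88² + (-0.59)² + (-0.56)² + 0.35² = 0.2209 + 0.3136 + 0.7744 + 0.3481 + 0.3136 + 0.1225 = 2.0931

2.093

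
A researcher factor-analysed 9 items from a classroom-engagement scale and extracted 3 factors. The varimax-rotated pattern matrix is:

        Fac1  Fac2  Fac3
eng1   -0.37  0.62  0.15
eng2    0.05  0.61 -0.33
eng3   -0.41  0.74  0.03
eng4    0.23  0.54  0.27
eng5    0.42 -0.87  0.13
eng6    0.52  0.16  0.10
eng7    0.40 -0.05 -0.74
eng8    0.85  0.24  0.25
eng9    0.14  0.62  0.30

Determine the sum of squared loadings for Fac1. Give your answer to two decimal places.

SS loadings for Fac1 = (-0.37)² + 0.05² + (-0.41)² + 0.23² + 0.42² + 0.52² + 0.40² + 0.85² + 0.14² = 0.1369 + 0.0025 + 0.1681 + 0.0529 + 0.1764 + 0.2704 + 0.1600 + 0.7225 + 0.0196 = 1.7093

1.71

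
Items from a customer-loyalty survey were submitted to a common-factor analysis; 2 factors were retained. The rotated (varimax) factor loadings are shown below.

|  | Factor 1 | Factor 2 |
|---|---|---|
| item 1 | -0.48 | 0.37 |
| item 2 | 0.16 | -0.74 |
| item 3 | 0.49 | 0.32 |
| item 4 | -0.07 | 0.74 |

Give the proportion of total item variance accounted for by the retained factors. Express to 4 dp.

SS loadings by factor: 0.5010, 1.3345; total = 1.8355.
Total variance with 4 standardized items is 4, so the solution explains 1.8355/4 = 0.4589.

0.4589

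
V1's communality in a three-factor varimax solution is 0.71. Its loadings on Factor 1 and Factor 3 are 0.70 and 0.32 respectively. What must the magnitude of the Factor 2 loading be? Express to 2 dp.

Under orthogonal rotation h² = Σλ², so λ_Factor 2² = h² − (0.5924) = 0.71 − 0.5924 = 0.1176.
|λ| = √0.1176 = 0.3429.

0.34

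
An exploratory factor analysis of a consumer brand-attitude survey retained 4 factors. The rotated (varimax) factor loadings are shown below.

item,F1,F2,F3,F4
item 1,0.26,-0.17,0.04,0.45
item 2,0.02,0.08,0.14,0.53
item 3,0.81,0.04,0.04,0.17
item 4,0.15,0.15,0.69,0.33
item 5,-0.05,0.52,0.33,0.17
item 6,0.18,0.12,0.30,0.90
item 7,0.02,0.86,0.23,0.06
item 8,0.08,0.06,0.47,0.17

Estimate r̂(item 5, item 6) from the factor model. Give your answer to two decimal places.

r̂ = Σ λ_i·λ_j across factors = (-0.05)(0.18) + (0.52)(0.12) + (0.33)(0.30) + (0.17)(0.90)
  = -0.0090 +0.0624 +0.0990 +0.1530 = 0.3054

0.31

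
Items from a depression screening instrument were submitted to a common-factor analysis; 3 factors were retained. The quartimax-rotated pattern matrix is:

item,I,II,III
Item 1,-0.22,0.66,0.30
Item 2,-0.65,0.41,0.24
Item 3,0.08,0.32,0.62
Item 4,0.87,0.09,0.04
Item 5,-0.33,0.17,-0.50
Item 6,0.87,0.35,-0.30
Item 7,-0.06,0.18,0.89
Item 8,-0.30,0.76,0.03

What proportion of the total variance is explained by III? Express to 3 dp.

0.208

SS loadings for III = 0.30² + 0.24² + 0.62² + 0.04² + (-0.50)² + (-0.30)² + 0.89² + 0.03² = 1.6666
Proportion of variance = 1.6666 / 8 = 0.2083.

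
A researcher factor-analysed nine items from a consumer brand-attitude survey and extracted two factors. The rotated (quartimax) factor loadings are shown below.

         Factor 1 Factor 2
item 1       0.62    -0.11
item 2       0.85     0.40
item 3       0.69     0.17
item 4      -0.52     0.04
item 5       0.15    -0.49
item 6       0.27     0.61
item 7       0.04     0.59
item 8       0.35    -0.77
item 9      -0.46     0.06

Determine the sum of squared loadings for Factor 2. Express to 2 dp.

1.76

SS loadings for Factor 2 = (-0.11)² + 0.40² + 0.17² + 0.04² + (-0.49)² + 0.61² + 0.59² + (-0.77)² + 0.06² = 0.0121 + 0.1600 + 0.0289 + 0.0016 + 0.2401 + 0.3721 + 0.3481 + 0.5929 + 0.0036 = 1.7594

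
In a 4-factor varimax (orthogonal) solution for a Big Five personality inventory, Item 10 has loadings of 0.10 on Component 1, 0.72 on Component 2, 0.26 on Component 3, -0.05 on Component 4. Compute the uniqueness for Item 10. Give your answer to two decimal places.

h² = 0.10² + 0.72² + 0.26² + (-0.05)² = 0.0100 + 0.5184 + 0.0676 + 0.0025 = 0.5985
Uniqueness u² = 1 − h² = 1 − 0.5985 = 0.4015

0.40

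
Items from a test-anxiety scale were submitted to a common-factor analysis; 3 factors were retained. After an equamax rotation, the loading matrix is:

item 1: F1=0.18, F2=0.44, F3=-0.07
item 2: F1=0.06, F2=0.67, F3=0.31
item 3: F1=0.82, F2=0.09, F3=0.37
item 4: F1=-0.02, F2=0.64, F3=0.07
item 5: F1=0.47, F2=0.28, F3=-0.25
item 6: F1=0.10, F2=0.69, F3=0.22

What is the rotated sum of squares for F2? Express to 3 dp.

1.615

SS loadings for F2 = 0.44² + 0.67² + 0.09² + 0.64² + 0.28² + 0.69² = 0.1936 + 0.4489 + 0.0081 + 0.4096 + 0.0784 + 0.4761 = 1.6147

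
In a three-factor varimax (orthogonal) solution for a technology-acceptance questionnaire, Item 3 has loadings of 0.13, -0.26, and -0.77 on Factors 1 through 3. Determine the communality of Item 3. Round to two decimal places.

0.68

h² = 0.13² + (-0.26)² + (-0.77)² = 0.0169 + 0.0676 + 0.5929 = 0.6774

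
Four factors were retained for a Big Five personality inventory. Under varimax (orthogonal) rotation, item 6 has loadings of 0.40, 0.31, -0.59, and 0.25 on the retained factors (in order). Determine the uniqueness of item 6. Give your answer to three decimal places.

h² = 0.40² + 0.31² + (-0.59)² + 0.25² = 0.1600 + 0.0961 + 0.3481 + 0.0625 = 0.6667
Uniqueness u² = 1 − h² = 1 − 0.6667 = 0.3333

0.333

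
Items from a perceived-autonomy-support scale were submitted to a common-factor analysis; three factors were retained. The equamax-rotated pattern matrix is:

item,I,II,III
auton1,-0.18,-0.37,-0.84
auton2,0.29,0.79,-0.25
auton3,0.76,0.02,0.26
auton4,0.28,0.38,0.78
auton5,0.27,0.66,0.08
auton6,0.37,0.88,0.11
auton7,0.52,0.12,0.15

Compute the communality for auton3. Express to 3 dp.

0.646

h² = 0.76² + 0.02² + 0.26² = 0.5776 + 0.0004 + 0.0676 = 0.6456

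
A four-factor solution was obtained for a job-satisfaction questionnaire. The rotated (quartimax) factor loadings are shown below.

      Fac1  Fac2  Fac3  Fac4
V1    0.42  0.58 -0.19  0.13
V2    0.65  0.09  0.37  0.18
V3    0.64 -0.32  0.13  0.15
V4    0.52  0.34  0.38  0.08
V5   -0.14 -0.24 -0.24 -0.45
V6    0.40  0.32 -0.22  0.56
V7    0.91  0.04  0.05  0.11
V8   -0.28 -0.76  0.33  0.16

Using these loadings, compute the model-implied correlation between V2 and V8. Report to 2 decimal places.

r̂ = Σ λ_i·λ_j across factors = (0.65)(-0.28) + (0.09)(-0.76) + (0.37)(0.33) + (0.18)(0.16)
  = -0.1820 -0.0684 +0.1221 +0.0288 = -0.0995

-0.10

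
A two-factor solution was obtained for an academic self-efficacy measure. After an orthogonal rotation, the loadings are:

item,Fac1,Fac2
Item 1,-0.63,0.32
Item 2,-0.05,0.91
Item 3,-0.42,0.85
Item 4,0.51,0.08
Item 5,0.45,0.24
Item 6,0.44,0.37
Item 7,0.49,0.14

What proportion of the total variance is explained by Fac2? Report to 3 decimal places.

0.268

SS loadings for Fac2 = 0.32² + 0.91² + 0.85² + 0.08² + 0.24² + 0.37² + 0.14² = 1.8735
Proportion of variance = 1.8735 / 7 = 0.2676.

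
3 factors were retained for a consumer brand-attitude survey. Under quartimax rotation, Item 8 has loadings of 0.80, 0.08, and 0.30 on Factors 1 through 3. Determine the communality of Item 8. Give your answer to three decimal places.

0.736

h² = 0.80² + 0.08² + 0.30² = 0.6400 + 0.0064 + 0.0900 = 0.7364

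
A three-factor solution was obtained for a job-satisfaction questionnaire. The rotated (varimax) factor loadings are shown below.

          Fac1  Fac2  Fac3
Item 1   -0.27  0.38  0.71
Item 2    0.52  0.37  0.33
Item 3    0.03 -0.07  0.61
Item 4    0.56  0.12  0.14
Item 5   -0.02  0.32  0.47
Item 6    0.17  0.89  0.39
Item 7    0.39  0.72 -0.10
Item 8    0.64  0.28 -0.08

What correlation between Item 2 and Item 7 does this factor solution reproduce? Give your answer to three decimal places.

0.436

r̂ = Σ λ_i·λ_j across factors = (0.52)(0.39) + (0.37)(0.72) + (0.33)(-0.10)
  = +0.2028 +0.2664 -0.0330 = 0.4362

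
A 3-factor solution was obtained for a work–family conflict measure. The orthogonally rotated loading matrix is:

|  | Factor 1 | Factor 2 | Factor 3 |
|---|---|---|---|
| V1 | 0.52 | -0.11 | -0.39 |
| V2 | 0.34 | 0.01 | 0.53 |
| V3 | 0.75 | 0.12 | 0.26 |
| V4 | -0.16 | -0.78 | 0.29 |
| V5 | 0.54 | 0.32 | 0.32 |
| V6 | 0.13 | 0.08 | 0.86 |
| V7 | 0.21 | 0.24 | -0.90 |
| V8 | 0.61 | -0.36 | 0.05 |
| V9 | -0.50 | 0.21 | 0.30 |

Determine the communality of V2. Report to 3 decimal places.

h² = 0.34² + 0.01² + 0.53² = 0.1156 + 0.0001 + 0.2809 = 0.3966

0.397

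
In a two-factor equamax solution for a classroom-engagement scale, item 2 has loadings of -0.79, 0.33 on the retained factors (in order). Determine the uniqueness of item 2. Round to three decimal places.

h² = (-0.79)² + 0.33² = 0.6241 + 0.1089 = 0.7330
Uniqueness u² = 1 − h² = 1 − 0.7330 = 0.2670

0.267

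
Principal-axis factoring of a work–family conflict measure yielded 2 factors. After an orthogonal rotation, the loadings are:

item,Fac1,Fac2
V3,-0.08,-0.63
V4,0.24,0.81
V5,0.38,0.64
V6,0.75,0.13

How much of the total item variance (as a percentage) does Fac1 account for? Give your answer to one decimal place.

SS loadings for Fac1 = (-0.08)² + 0.24² + 0.38² + 0.75² = 0.7709
With 4 standardized items, total variance = 4. Proportion = 0.7709/4 = 0.1927 → 19.27%.

19.3%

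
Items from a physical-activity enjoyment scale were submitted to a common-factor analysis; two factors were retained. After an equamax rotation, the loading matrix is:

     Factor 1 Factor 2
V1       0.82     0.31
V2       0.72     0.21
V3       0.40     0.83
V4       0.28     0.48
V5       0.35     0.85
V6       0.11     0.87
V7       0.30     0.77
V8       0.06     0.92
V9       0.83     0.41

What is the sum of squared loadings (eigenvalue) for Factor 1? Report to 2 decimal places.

SS loadings for Factor 1 = 0.82² + 0.72² + 0.40² + 0.28² + 0.35² + 0.11² + 0.30² + 0.06² + 0.83² = 0.6724 + 0.5184 + 0.1600 + 0.0784 + 0.1225 + 0.0121 + 0.0900 + 0.0036 + 0.6889 = 2.3463

2.35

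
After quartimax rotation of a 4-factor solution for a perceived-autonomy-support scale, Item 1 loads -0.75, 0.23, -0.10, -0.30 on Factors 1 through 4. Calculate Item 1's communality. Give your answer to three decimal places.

0.715

h² = (-0.75)² + 0.23² + (-0.10)² + (-0.30)² = 0.5625 + 0.0529 + 0.0100 + 0.0900 = 0.7154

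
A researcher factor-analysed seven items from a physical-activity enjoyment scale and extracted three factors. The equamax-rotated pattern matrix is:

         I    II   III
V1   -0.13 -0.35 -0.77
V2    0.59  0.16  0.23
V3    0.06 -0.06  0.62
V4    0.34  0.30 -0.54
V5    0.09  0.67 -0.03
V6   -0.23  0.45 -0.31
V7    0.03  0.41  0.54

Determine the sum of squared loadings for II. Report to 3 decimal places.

1.061

SS loadings for II = (-0.35)² + 0.16² + (-0.06)² + 0.30² + 0.67² + 0.45² + 0.41² = 0.1225 + 0.0256 + 0.0036 + 0.0900 + 0.4489 + 0.2025 + 0.1681 = 1.0612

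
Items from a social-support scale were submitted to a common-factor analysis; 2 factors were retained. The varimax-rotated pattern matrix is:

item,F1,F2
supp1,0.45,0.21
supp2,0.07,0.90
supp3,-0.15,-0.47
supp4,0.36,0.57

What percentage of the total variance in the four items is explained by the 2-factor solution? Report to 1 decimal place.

44.0%

SS loadings by factor: 0.3595, 1.3999; total = 1.7594.
Total variance with 4 standardized items is 4, so the solution explains 1.7594/4 = 0.4399 = 43.98%.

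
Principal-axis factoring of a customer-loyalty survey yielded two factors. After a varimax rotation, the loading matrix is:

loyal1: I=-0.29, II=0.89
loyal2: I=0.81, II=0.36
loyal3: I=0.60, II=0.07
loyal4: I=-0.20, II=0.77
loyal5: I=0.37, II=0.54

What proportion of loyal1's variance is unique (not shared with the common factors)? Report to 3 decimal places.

h² = (-0.29)² + 0.89² = 0.0841 + 0.7921 = 0.8762
Uniqueness u² = 1 − h² = 1 − 0.8762 = 0.1238

0.124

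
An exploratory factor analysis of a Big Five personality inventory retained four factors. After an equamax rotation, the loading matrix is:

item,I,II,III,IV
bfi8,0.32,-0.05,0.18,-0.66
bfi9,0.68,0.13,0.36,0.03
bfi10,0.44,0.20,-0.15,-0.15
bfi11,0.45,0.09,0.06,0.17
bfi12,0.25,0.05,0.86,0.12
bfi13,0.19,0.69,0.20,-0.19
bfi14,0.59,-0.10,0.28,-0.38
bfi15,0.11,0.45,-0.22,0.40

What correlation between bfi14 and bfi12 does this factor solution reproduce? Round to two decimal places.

0.34

r̂ = Σ λ_i·λ_j across factors = (0.59)(0.25) + (-0.10)(0.05) + (0.28)(0.86) + (-0.38)(0.12)
  = +0.1475 -0.0050 +0.2408 -0.0456 = 0.3377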